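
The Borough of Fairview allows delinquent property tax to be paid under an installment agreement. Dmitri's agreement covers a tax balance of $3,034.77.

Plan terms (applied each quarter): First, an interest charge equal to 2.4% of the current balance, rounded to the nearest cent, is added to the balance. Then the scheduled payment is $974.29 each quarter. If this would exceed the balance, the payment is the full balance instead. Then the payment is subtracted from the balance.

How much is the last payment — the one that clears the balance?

$271.34

Quarter 1: opening $3,034.77; interest $72.83 → $3,107.60; payment $974.29; balance $2,133.31
Quarter 2: opening $2,133.31; interest $51.20 → $2,184.51; payment $974.29; balance $1,210.22
Quarter 3: opening $1,210.22; interest $29.05 → $1,239.27; payment $974.29; balance $264.98
Quarter 4: opening $264.98; interest $6.36 → $271.34; payment $271.34; balance $0.00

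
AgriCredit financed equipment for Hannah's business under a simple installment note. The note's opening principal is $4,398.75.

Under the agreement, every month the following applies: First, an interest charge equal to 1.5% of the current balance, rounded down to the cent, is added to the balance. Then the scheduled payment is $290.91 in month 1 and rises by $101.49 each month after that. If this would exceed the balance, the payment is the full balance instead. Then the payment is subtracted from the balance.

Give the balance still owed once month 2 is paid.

$3,844.02

# | Opening | Interest | Payment | End bal
1 | $4,398.75 | $65.98 | $290.91 | $4,173.82
2 | $4,173.82 | $62.60 | $392.40 | $3,844.02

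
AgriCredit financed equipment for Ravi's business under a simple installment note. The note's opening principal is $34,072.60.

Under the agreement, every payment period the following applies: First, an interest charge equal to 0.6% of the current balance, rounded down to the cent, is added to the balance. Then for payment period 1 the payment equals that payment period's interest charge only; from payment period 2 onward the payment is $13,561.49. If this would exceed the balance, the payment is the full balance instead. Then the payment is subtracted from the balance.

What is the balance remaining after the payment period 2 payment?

$20,715.54

Payment period 1: opening $34,072.60; interest $204.43 → $34,277.03; payment $204.43; balance $34,072.60
Payment period 2: opening $34,072.60; interest $204.43 → $34,277.03; payment $13,561.49; balance $20,715.54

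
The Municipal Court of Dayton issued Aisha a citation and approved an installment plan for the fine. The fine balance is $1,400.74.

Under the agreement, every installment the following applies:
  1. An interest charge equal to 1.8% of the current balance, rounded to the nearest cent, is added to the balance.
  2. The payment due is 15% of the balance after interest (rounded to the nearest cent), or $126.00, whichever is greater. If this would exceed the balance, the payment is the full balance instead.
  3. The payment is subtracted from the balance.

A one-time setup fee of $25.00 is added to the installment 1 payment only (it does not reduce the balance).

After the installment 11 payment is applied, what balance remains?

$0.00

Installment 1: opening $1,400.74; interest $25.21 → $1,425.95; payment $213.89 (+ $25.00 fee); balance $1,212.06
Installment 2: opening $1,212.06; interest $21.82 → $1,233.88; payment $185.08; balance $1,048.80
Installment 3: opening $1,048.80; interest $18.88 → $1,067.68; payment $160.15; balance $907.53
Installment 4: opening $907.53; interest $16.34 → $923.87; payment $138.58; balance $785.29
Installment 5: opening $785.29; interest $14.14 → $799.43; payment $126.00; balance $673.43
Installment 6: opening $673.43; interest $12.12 → $685.55; payment $126.00; balance $559.55
Installment 7: opening $559.55; interest $10.07 → $569.62; payment $126.00; balance $443.62
Installment 8: opening $443.62; interest $7.99 → $451.61; payment $126.00; balance $325.61
Installment 9: opening $325.61; interest $5.86 → $331.47; payment $126.00; balance $205.47
Installment 10: opening $205.47; interest $3.70 → $209.17; payment $126.00; balance $83.17
Installment 11: opening $83.17; interest $1.50 → $84.67; payment $84.67; balance $0.00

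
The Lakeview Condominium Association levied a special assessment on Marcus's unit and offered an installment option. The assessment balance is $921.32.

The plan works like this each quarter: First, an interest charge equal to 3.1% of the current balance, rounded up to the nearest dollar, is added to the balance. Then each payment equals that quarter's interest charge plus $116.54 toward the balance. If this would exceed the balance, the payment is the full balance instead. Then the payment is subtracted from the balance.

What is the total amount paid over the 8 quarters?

$1,052.32

Quarter 1: $921.32 +$29.00 interest = $950.32; pay $145.54 → $804.78
Quarter 2: $804.78 +$25.00 interest = $829.78; pay $141.54 → $688.24
Quarter 3: $688.24 +$22.00 interest = $710.24; pay $138.54 → $571.70
Quarter 4: $571.70 +$18.00 interest = $589.70; pay $134.54 → $455.16
Quarter 5: $455.16 +$15.00 interest = $470.16; pay $131.54 → $338.62
Quarter 6: $338.62 +$11.00 interest = $349.62; pay $127.54 → $222.08
Quarter 7: $222.08 +$7.00 interest = $229.08; pay $123.54 → $105.54
Quarter 8: $105.54 +$4.00 interest = $109.54; pay $109.54 → $0.00
Total paid: $1,052.32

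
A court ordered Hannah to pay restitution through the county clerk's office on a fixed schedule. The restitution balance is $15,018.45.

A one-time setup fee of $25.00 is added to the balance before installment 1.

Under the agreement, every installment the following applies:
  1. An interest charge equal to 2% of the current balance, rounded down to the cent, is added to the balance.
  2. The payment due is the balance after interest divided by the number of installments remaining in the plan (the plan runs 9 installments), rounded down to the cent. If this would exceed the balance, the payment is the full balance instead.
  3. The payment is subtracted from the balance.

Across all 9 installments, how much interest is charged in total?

Installment 1: opening $15,043.45; interest $300.86 → $15,344.31; payment $1,704.92; balance $13,639.39
Installment 2: opening $13,639.39; interest $272.78 → $13,912.17; payment $1,739.02; balance $12,173.15
Installment 3: opening $12,173.15; interest $243.46 → $12,416.61; payment $1,773.80; balance $10,642.81
Installment 4: opening $10,642.81; interest $212.85 → $10,855.66; payment $1,809.27; balance $9,046.39
Installment 5: opening $9,046.39; interest $180.92 → $9,227.31; payment $1,845.46; balance $7,381.85
Installment 6: opening $7,381.85; interest $147.63 → $7,529.48; payment $1,882.37; balance $5,647.11
Installment 7: opening $5,647.11; interest $112.94 → $5,760.05; payment $1,920.01; balance $3,840.04
Installment 8: opening $3,840.04; interest $76.80 → $3,916.84; payment $1,958.42; balance $1,958.42
Installment 9: opening $1,958.42; interest $39.16 → $1,997.58; payment $1,997.58; balance $0.00
Total interest: $300.86 + $272.78 + $243.46 + $212.85 + $180.92 + $147.63 + $112.94 + $76.80 + $39.16 = $1,587.40

$1,587.40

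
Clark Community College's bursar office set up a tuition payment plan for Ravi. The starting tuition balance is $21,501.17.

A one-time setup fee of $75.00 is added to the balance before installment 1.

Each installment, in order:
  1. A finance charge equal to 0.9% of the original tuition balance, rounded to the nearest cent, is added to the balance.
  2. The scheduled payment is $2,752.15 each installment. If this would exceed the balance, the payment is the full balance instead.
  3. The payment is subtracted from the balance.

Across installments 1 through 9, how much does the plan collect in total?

$23,317.76

Installment 1: $21,576.17 +$193.51 interest = $21,769.68; pay $2,752.15 → $19,017.53
Installment 2: $19,017.53 +$193.51 interest = $19,211.04; pay $2,752.15 → $16,458.89
Installment 3: $16,458.89 +$193.51 interest = $16,652.40; pay $2,752.15 → $13,900.25
Installment 4: $13,900.25 +$193.51 interest = $14,093.76; pay $2,752.15 → $11,341.61
Installment 5: $11,341.61 +$193.51 interest = $11,535.12; pay $2,752.15 → $8,782.97
Installment 6: $8,782.97 +$193.51 interest = $8,976.48; pay $2,752.15 → $6,224.33
Installment 7: $6,224.33 +$193.51 interest = $6,417.84; pay $2,752.15 → $3,665.69
Installment 8: $3,665.69 +$193.51 interest = $3,859.20; pay $2,752.15 → $1,107.05
Installment 9: $1,107.05 +$193.51 interest = $1,300.56; pay $1,300.56 → $0.00
Total paid: $23,317.76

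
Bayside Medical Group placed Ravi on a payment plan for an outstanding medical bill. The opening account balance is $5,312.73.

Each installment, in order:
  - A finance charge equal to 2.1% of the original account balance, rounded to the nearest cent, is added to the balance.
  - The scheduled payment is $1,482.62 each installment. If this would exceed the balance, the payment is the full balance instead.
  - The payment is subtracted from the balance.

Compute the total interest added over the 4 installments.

Installment 1: $5,312.73 +$111.57 interest = $5,424.30; pay $1,482.62 → $3,941.68
Installment 2: $3,941.68 +$111.57 interest = $4,053.25; pay $1,482.62 → $2,570.63
Installment 3: $2,570.63 +$111.57 interest = $2,682.20; pay $1,482.62 → $1,199.58
Installment 4: $1,199.58 +$111.57 interest = $1,311.15; pay $1,311.15 → $0.00
Total interest: $111.57 + $111.57 + $111.57 + $111.57 = $446.28

$446.28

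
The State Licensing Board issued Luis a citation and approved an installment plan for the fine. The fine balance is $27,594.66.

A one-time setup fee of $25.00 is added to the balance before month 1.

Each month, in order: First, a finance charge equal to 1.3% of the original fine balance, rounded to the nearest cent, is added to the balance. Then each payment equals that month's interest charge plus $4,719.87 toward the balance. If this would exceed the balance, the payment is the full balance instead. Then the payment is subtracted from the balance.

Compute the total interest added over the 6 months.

Month 1: opening $27,619.66; interest $358.73 → $27,978.39; payment $5,078.60; balance $22,899.79
Month 2: opening $22,899.79; interest $358.73 → $23,258.52; payment $5,078.60; balance $18,179.92
Month 3: opening $18,179.92; interest $358.73 → $18,538.65; payment $5,078.60; balance $13,460.05
Month 4: opening $13,460.05; interest $358.73 → $13,818.78; payment $5,078.60; balance $8,740.18
Month 5: opening $8,740.18; interest $358.73 → $9,098.91; payment $5,078.60; balance $4,020.31
Month 6: opening $4,020.31; interest $358.73 → $4,379.04; payment $4,379.04; balance $0.00
Total interest: $358.73 + $358.73 + $358.73 + $358.73 + $358.73 + $358.73 = $2,152.38

$2,152.38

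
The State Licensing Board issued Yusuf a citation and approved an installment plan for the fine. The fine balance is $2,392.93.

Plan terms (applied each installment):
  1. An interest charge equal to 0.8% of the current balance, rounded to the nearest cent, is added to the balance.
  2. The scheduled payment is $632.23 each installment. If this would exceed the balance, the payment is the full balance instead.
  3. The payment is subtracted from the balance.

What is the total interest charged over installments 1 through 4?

$46.98

Installment 1: opening $2,392.93; interest $19.14 → $2,412.07; payment $632.23; balance $1,779.84
Installment 2: opening $1,779.84; interest $14.24 → $1,794.08; payment $632.23; balance $1,161.85
Installment 3: opening $1,161.85; interest $9.29 → $1,171.14; payment $632.23; balance $538.91
Installment 4: opening $538.91; interest $4.31 → $543.22; payment $543.22; balance $0.00
Total interest: $19.14 + $14.24 + $9.29 + $4.31 = $46.98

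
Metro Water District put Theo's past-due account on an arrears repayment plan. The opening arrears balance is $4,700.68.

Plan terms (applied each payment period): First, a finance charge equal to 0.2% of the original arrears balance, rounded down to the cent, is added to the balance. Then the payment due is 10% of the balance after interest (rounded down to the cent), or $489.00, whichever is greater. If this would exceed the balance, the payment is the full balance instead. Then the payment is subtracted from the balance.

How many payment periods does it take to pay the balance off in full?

10

# | Opening | Interest | Payment | End bal
1 | $4,700.68 | $9.40 | $489.00 | $4,221.08
2 | $4,221.08 | $9.40 | $489.00 | $3,741.48
3 | $3,741.48 | $9.40 | $489.00 | $3,261.88
4 | $3,261.88 | $9.40 | $489.00 | $2,782.28
5 | $2,782.28 | $9.40 | $489.00 | $2,302.68
6 | $2,302.68 | $9.40 | $489.00 | $1,823.08
7 | $1,823.08 | $9.40 | $489.00 | $1,343.48
8 | $1,343.48 | $9.40 | $489.00 | $863.88
9 | $863.88 | $9.40 | $489.00 | $384.28
10 | $384.28 | $9.40 | $393.68 | $0.00
Balance reaches $0.00 in payment period 10.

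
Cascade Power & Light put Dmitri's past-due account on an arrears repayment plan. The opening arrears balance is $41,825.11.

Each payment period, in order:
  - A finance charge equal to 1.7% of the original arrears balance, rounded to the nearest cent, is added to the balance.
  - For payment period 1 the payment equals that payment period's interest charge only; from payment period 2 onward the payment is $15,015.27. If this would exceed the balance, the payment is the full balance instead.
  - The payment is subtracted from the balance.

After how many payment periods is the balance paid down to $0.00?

4

Payment period 1: opening $41,825.11; interest $711.03 → $42,536.14; payment $711.03; balance $41,825.11
Payment period 2: opening $41,825.11; interest $711.03 → $42,536.14; payment $15,015.27; balance $27,520.87
Payment period 3: opening $27,520.87; interest $711.03 → $28,231.90; payment $15,015.27; balance $13,216.63
Payment period 4: opening $13,216.63; interest $711.03 → $13,927.66; payment $13,927.66; balance $0.00
Balance reaches $0.00 in payment period 4.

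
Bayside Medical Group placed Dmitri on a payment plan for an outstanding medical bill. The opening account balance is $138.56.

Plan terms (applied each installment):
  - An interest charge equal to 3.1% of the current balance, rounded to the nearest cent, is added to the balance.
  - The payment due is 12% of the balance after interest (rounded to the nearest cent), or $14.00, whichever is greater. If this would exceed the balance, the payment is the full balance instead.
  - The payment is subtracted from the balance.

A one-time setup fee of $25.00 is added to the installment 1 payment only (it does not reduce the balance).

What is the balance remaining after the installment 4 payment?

$92.71

Installment 1: $138.56 +$4.30 interest = $142.86; pay $17.14 (+ $25.00 fee) → $125.72
Installment 2: $125.72 +$3.90 interest = $129.62; pay $15.55 → $114.07
Installment 3: $114.07 +$3.54 interest = $117.61; pay $14.11 → $103.50
Installment 4: $103.50 +$3.21 interest = $106.71; pay $14.00 → $92.71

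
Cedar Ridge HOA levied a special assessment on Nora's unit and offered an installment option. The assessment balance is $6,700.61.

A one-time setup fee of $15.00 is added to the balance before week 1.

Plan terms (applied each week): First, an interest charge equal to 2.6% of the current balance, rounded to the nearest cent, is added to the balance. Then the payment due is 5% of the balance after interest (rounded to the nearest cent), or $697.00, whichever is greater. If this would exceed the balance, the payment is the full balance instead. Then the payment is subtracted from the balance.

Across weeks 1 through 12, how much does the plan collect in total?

Week 1: $6,715.61 +$174.61 interest = $6,890.22; pay $697.00 → $6,193.22
Week 2: $6,193.22 +$161.02 interest = $6,354.24; pay $697.00 → $5,657.24
Week 3: $5,657.24 +$147.09 interest = $5,804.33; pay $697.00 → $5,107.33
Week 4: $5,107.33 +$132.79 interest = $5,240.12; pay $697.00 → $4,543.12
Week 5: $4,543.12 +$118.12 interest = $4,661.24; pay $697.00 → $3,964.24
Week 6: $3,964.24 +$103.07 interest = $4,067.31; pay $697.00 → $3,370.31
Week 7: $3,370.31 +$87.63 interest = $3,457.94; pay $697.00 → $2,760.94
Week 8: $2,760.94 +$71.78 interest = $2,832.72; pay $697.00 → $2,135.72
Week 9: $2,135.72 +$55.53 interest = $2,191.25; pay $697.00 → $1,494.25
Week 10: $1,494.25 +$38.85 interest = $1,533.10; pay $697.00 → $836.10
Week 11: $836.10 +$21.74 interest = $857.84; pay $697.00 → $160.84
Week 12: $160.84 +$4.18 interest = $165.02; pay $165.02 → $0.00
Total paid: $7,832.02

$7,832.02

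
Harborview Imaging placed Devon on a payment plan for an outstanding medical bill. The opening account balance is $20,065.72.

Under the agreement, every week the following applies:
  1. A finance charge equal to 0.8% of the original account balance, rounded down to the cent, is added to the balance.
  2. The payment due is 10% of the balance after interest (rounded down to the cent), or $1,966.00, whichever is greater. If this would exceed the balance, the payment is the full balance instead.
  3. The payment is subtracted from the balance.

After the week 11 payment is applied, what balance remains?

# | Opening | Interest | Payment | End bal
1 | $20,065.72 | $160.52 | $2,022.62 | $18,203.62
2 | $18,203.62 | $160.52 | $1,966.00 | $16,398.14
3 | $16,398.14 | $160.52 | $1,966.00 | $14,592.66
4 | $14,592.66 | $160.52 | $1,966.00 | $12,787.18
5 | $12,787.18 | $160.52 | $1,966.00 | $10,981.70
6 | $10,981.70 | $160.52 | $1,966.00 | $9,176.22
7 | $9,176.22 | $160.52 | $1,966.00 | $7,370.74
8 | $7,370.74 | $160.52 | $1,966.00 | $5,565.26
9 | $5,565.26 | $160.52 | $1,966.00 | $3,759.78
10 | $3,759.78 | $160.52 | $1,966.00 | $1,954.30
11 | $1,954.30 | $160.52 | $1,966.00 | $148.82

$148.82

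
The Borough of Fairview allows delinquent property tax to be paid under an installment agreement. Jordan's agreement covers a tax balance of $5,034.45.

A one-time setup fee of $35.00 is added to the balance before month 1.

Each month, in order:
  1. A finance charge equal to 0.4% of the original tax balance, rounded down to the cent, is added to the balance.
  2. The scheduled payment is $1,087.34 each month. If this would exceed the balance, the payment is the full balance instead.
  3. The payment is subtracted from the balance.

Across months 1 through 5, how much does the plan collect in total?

Month 1: $5,069.45 +$20.13 interest = $5,089.58; pay $1,087.34 → $4,002.24
Month 2: $4,002.24 +$20.13 interest = $4,022.37; pay $1,087.34 → $2,935.03
Month 3: $2,935.03 +$20.13 interest = $2,955.16; pay $1,087.34 → $1,867.82
Month 4: $1,867.82 +$20.13 interest = $1,887.95; pay $1,087.34 → $800.61
Month 5: $800.61 +$20.13 interest = $820.74; pay $820.74 → $0.00
Total paid: $5,170.10

$5,170.10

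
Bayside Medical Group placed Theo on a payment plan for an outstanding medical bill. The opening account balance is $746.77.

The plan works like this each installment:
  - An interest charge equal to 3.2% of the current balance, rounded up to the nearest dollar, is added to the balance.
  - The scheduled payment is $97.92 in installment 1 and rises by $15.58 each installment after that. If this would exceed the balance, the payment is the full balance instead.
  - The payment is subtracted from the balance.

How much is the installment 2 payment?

$113.50

Installment 1: $746.77 +$24.00 interest = $770.77; pay $97.92 → $672.85
Installment 2: $672.85 +$22.00 interest = $694.85; pay $113.50 → $581.35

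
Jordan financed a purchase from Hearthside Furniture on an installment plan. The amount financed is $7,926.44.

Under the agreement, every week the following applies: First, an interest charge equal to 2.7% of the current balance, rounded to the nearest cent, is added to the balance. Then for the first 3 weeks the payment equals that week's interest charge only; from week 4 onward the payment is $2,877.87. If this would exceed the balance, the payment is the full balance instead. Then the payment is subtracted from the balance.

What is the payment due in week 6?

$2,595.02

Week 1: opening $7,926.44; interest $214.01 → $8,140.45; payment $214.01; balance $7,926.44
Week 2: opening $7,926.44; interest $214.01 → $8,140.45; payment $214.01; balance $7,926.44
Week 3: opening $7,926.44; interest $214.01 → $8,140.45; payment $214.01; balance $7,926.44
Week 4: opening $7,926.44; interest $214.01 → $8,140.45; payment $2,877.87; balance $5,262.58
Week 5: opening $5,262.58; interest $142.09 → $5,404.67; payment $2,877.87; balance $2,526.80
Week 6: opening $2,526.80; interest $68.22 → $2,595.02; payment $2,595.02; balance $0.00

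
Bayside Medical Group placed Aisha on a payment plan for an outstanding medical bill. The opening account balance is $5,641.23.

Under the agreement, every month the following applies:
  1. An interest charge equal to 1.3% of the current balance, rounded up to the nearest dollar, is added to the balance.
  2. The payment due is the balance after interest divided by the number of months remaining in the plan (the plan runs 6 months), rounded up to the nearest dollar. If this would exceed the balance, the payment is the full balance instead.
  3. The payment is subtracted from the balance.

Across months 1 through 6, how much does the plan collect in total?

Month 1: opening $5,641.23; interest $74.00 → $5,715.23; payment $953.00; balance $4,762.23
Month 2: opening $4,762.23; interest $62.00 → $4,824.23; payment $965.00; balance $3,859.23
Month 3: opening $3,859.23; interest $51.00 → $3,910.23; payment $978.00; balance $2,932.23
Month 4: opening $2,932.23; interest $39.00 → $2,971.23; payment $991.00; balance $1,980.23
Month 5: opening $1,980.23; interest $26.00 → $2,006.23; payment $1,004.00; balance $1,002.23
Month 6: opening $1,002.23; interest $14.00 → $1,016.23; payment $1,016.23; balance $0.00
Total paid: $5,907.23

$5,907.23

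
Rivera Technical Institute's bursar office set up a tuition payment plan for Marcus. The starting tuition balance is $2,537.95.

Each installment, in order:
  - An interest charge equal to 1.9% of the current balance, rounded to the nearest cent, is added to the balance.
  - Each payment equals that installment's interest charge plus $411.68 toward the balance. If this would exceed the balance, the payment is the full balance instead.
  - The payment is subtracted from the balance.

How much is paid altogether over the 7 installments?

$2,711.24

Installment 1: $2,537.95 +$48.22 interest = $2,586.17; pay $459.90 → $2,126.27
Installment 2: $2,126.27 +$40.40 interest = $2,166.67; pay $452.08 → $1,714.59
Installment 3: $1,714.59 +$32.58 interest = $1,747.17; pay $444.26 → $1,302.91
Installment 4: $1,302.91 +$24.76 interest = $1,327.67; pay $436.44 → $891.23
Installment 5: $891.23 +$16.93 interest = $908.16; pay $428.61 → $479.55
Installment 6: $479.55 +$9.11 interest = $488.66; pay $420.79 → $67.87
Installment 7: $67.87 +$1.29 interest = $69.16; pay $69.16 → $0.00
Total paid: $2,711.24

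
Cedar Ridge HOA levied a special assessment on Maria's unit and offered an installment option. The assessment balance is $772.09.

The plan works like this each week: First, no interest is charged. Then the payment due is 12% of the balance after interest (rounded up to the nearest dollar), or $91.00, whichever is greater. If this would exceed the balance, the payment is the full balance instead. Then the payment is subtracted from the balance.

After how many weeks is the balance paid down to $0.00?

9

Week 1: opening $772.09; payment $93.00; balance $679.09
Week 2: opening $679.09; payment $91.00; balance $588.09
Week 3: opening $588.09; payment $91.00; balance $497.09
Week 4: opening $497.09; payment $91.00; balance $406.09
Week 5: opening $406.09; payment $91.00; balance $315.09
Week 6: opening $315.09; payment $91.00; balance $224.09
Week 7: opening $224.09; payment $91.00; balance $133.09
Week 8: opening $133.09; payment $91.00; balance $42.09
Week 9: opening $42.09; payment $42.09; balance $0.00
Balance reaches $0.00 in week 9.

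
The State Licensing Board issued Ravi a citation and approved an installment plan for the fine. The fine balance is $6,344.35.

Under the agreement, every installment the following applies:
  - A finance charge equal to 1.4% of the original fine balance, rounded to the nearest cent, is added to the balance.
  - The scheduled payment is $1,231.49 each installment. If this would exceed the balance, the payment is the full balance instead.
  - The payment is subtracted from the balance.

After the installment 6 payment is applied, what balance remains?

Installment 1: $6,344.35 +$88.82 interest = $6,433.17; pay $1,231.49 → $5,201.68
Installment 2: $5,201.68 +$88.82 interest = $5,290.50; pay $1,231.49 → $4,059.01
Installment 3: $4,059.01 +$88.82 interest = $4,147.83; pay $1,231.49 → $2,916.34
Installment 4: $2,916.34 +$88.82 interest = $3,005.16; pay $1,231.49 → $1,773.67
Installment 5: $1,773.67 +$88.82 interest = $1,862.49; pay $1,231.49 → $631.00
Installment 6: $631.00 +$88.82 interest = $719.82; pay $719.82 → $0.00

$0.00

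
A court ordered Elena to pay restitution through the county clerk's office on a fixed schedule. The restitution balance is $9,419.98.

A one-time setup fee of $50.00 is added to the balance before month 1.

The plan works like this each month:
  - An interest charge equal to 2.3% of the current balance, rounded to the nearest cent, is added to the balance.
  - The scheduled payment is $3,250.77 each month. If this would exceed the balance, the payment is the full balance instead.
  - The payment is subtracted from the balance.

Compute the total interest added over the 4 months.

$446.24

Month 1: $9,469.98 +$217.81 interest = $9,687.79; pay $3,250.77 → $6,437.02
Month 2: $6,437.02 +$148.05 interest = $6,585.07; pay $3,250.77 → $3,334.30
Month 3: $3,334.30 +$76.69 interest = $3,410.99; pay $3,250.77 → $160.22
Month 4: $160.22 +$3.69 interest = $163.91; pay $163.91 → $0.00
Total interest: $217.81 + $148.05 + $76.69 + $3.69 = $446.24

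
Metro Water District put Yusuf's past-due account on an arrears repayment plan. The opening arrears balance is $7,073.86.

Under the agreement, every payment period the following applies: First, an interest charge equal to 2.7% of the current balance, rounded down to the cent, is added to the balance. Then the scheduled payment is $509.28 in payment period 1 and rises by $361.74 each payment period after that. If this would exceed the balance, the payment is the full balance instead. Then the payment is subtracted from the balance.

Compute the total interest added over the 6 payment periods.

Payment period 1: opening $7,073.86; interest $190.99 → $7,264.85; payment $509.28; balance $6,755.57
Payment period 2: opening $6,755.57; interest $182.40 → $6,937.97; payment $871.02; balance $6,066.95
Payment period 3: opening $6,066.95; interest $163.80 → $6,230.75; payment $1,232.76; balance $4,997.99
Payment period 4: opening $4,997.99; interest $134.94 → $5,132.93; payment $1,594.50; balance $3,538.43
Payment period 5: opening $3,538.43; interest $95.53 → $3,633.96; payment $1,956.24; balance $1,677.72
Payment period 6: opening $1,677.72; interest $45.29 → $1,723.01; payment $1,723.01; balance $0.00
Total interest: $190.99 + $182.40 + $163.80 + $134.94 + $95.53 + $45.29 = $812.95

$812.95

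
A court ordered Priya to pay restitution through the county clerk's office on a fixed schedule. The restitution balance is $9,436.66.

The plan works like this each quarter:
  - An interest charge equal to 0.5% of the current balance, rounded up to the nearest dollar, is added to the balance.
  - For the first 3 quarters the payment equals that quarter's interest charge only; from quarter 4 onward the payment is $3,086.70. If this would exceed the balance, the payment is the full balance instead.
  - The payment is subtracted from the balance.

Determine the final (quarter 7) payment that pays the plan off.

# | Opening | Interest | Payment | End bal
1 | $9,436.66 | $48.00 | $48.00 | $9,436.66
2 | $9,436.66 | $48.00 | $48.00 | $9,436.66
3 | $9,436.66 | $48.00 | $48.00 | $9,436.66
4 | $9,436.66 | $48.00 | $3,086.70 | $6,397.96
5 | $6,397.96 | $32.00 | $3,086.70 | $3,343.26
6 | $3,343.26 | $17.00 | $3,086.70 | $273.56
7 | $273.56 | $2.00 | $275.56 | $0.00

$275.56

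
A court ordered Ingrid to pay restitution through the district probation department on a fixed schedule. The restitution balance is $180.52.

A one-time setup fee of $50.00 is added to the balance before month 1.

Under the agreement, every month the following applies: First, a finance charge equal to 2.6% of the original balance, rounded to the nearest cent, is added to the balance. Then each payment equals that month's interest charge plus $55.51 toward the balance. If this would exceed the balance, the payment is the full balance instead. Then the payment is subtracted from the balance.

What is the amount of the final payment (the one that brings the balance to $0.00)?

$13.17

# | Opening | Interest | Payment | End bal
1 | $230.52 | $4.69 | $60.20 | $175.01
2 | $175.01 | $4.69 | $60.20 | $119.50
3 | $119.50 | $4.69 | $60.20 | $63.99
4 | $63.99 | $4.69 | $60.20 | $8.48
5 | $8.48 | $4.69 | $13.17 | $0.00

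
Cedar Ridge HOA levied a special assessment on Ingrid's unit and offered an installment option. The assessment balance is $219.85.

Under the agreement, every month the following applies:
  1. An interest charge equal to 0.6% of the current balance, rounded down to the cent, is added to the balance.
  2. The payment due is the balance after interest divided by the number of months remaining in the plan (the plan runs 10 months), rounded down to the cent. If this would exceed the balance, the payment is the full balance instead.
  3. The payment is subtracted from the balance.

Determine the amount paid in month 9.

$23.20

# | Opening | Interest | Payment | End bal
1 | $219.85 | $1.31 | $22.11 | $199.05
2 | $199.05 | $1.19 | $22.24 | $178.00
3 | $178.00 | $1.06 | $22.38 | $156.68
4 | $156.68 | $0.94 | $22.51 | $135.11
5 | $135.11 | $0.81 | $22.65 | $113.27
6 | $113.27 | $0.67 | $22.78 | $91.16
7 | $91.16 | $0.54 | $22.92 | $68.78
8 | $68.78 | $0.41 | $23.06 | $46.13
9 | $46.13 | $0.27 | $23.20 | $23.20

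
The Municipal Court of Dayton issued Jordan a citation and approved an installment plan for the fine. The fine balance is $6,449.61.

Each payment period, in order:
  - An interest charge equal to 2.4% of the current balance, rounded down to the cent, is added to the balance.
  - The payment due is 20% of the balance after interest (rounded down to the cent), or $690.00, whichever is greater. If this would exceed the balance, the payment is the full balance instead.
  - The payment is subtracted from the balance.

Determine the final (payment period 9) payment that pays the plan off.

Payment period 1: $6,449.61 +$154.79 interest = $6,604.40; pay $1,320.88 → $5,283.52
Payment period 2: $5,283.52 +$126.80 interest = $5,410.32; pay $1,082.06 → $4,328.26
Payment period 3: $4,328.26 +$103.87 interest = $4,432.13; pay $886.42 → $3,545.71
Payment period 4: $3,545.71 +$85.09 interest = $3,630.80; pay $726.16 → $2,904.64
Payment period 5: $2,904.64 +$69.71 interest = $2,974.35; pay $690.00 → $2,284.35
Payment period 6: $2,284.35 +$54.82 interest = $2,339.17; pay $690.00 → $1,649.17
Payment period 7: $1,649.17 +$39.58 interest = $1,688.75; pay $690.00 → $998.75
Payment period 8: $998.75 +$23.97 interest = $1,022.72; pay $690.00 → $332.72
Payment period 9: $332.72 +$7.98 interest = $340.70; pay $340.70 → $0.00

$340.70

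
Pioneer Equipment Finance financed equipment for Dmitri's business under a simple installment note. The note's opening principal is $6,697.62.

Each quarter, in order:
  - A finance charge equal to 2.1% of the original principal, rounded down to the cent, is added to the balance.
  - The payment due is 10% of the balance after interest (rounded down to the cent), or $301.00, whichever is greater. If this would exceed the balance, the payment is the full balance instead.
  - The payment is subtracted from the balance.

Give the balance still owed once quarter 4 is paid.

Quarter 1: $6,697.62 +$140.65 interest = $6,838.27; pay $683.82 → $6,154.45
Quarter 2: $6,154.45 +$140.65 interest = $6,295.10; pay $629.51 → $5,665.59
Quarter 3: $5,665.59 +$140.65 interest = $5,806.24; pay $580.62 → $5,225.62
Quarter 4: $5,225.62 +$140.65 interest = $5,366.27; pay $536.62 → $4,829.65

$4,829.65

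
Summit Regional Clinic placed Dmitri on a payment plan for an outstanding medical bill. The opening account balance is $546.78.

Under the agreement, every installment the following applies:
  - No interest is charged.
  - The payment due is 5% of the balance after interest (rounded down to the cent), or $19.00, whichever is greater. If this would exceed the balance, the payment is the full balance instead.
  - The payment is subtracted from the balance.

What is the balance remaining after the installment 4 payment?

# | Opening | Payment | End bal
1 | $546.78 | $27.33 | $519.45
2 | $519.45 | $25.97 | $493.48
3 | $493.48 | $24.67 | $468.81
4 | $468.81 | $23.44 | $445.37

$445.37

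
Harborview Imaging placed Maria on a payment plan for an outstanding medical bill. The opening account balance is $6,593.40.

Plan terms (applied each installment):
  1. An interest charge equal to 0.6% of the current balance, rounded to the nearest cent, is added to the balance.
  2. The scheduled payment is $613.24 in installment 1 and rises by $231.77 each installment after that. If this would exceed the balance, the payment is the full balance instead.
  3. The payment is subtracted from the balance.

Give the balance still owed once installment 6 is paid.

$0.00

Installment 1: $6,593.40 +$39.56 interest = $6,632.96; pay $613.24 → $6,019.72
Installment 2: $6,019.72 +$36.12 interest = $6,055.84; pay $845.01 → $5,210.83
Installment 3: $5,210.83 +$31.26 interest = $5,242.09; pay $1,076.78 → $4,165.31
Installment 4: $4,165.31 +$24.99 interest = $4,190.30; pay $1,308.55 → $2,881.75
Installment 5: $2,881.75 +$17.29 interest = $2,899.04; pay $1,540.32 → $1,358.72
Installment 6: $1,358.72 +$8.15 interest = $1,366.87; pay $1,366.87 → $0.00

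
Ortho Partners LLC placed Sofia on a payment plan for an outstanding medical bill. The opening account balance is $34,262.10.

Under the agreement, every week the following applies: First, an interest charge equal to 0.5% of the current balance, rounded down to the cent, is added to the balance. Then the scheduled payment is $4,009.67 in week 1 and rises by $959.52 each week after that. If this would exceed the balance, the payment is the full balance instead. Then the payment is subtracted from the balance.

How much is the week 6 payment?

$5,260.27

Week 1: opening $34,262.10; interest $171.31 → $34,433.41; payment $4,009.67; balance $30,423.74
Week 2: opening $30,423.74; interest $152.11 → $30,575.85; payment $4,969.19; balance $25,606.66
Week 3: opening $25,606.66; interest $128.03 → $25,734.69; payment $5,928.71; balance $19,805.98
Week 4: opening $19,805.98; interest $99.02 → $19,905.00; payment $6,888.23; balance $13,016.77
Week 5: opening $13,016.77; interest $65.08 → $13,081.85; payment $7,847.75; balance $5,234.10
Week 6: opening $5,234.10; interest $26.17 → $5,260.27; payment $5,260.27; balance $0.00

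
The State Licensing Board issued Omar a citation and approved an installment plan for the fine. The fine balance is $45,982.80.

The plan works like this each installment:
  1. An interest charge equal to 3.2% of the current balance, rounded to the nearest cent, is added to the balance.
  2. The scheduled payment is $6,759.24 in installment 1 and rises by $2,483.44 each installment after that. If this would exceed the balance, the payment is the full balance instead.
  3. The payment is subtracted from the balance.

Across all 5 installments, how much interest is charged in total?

Installment 1: $45,982.80 +$1,471.45 interest = $47,454.25; pay $6,759.24 → $40,695.01
Installment 2: $40,695.01 +$1,302.24 interest = $41,997.25; pay $9,242.68 → $32,754.57
Installment 3: $32,754.57 +$1,048.15 interest = $33,802.72; pay $11,726.12 → $22,076.60
Installment 4: $22,076.60 +$706.45 interest = $22,783.05; pay $14,209.56 → $8,573.49
Installment 5: $8,573.49 +$274.35 interest = $8,847.84; pay $8,847.84 → $0.00
Total interest: $1,471.45 + $1,302.24 + $1,048.15 + $706.45 + $274.35 = $4,802.64

$4,802.64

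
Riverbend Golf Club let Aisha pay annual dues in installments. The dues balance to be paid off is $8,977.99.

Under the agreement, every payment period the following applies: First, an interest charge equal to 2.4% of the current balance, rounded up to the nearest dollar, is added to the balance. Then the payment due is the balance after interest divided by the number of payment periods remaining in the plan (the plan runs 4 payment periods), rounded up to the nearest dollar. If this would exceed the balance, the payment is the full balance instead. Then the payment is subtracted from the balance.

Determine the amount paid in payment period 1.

$2,299.00

# | Opening | Interest | Payment | End bal
1 | $8,977.99 | $216.00 | $2,299.00 | $6,894.99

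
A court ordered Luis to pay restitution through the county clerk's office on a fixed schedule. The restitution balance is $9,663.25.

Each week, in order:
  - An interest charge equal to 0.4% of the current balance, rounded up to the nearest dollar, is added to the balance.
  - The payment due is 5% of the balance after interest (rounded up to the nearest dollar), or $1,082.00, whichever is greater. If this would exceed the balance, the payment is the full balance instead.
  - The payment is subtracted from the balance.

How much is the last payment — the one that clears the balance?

$127.25

Week 1: $9,663.25 +$39.00 interest = $9,702.25; pay $1,082.00 → $8,620.25
Week 2: $8,620.25 +$35.00 interest = $8,655.25; pay $1,082.00 → $7,573.25
Week 3: $7,573.25 +$31.00 interest = $7,604.25; pay $1,082.00 → $6,522.25
Week 4: $6,522.25 +$27.00 interest = $6,549.25; pay $1,082.00 → $5,467.25
Week 5: $5,467.25 +$22.00 interest = $5,489.25; pay $1,082.00 → $4,407.25
Week 6: $4,407.25 +$18.00 interest = $4,425.25; pay $1,082.00 → $3,343.25
Week 7: $3,343.25 +$14.00 interest = $3,357.25; pay $1,082.00 → $2,275.25
Week 8: $2,275.25 +$10.00 interest = $2,285.25; pay $1,082.00 → $1,203.25
Week 9: $1,203.25 +$5.00 interest = $1,208.25; pay $1,082.00 → $126.25
Week 10: $126.25 +$1.00 interest = $127.25; pay $127.25 → $0.00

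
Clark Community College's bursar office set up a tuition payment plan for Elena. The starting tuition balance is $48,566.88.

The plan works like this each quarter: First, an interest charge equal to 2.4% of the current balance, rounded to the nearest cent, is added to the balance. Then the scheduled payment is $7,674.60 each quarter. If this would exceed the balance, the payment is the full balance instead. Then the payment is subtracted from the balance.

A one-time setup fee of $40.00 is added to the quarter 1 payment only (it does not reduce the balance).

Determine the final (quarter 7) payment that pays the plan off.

$7,263.56

Quarter 1: opening $48,566.88; interest $1,165.61 → $49,732.49; payment $7,674.60 (+ $40.00 fee); balance $42,057.89
Quarter 2: opening $42,057.89; interest $1,009.39 → $43,067.28; payment $7,674.60; balance $35,392.68
Quarter 3: opening $35,392.68; interest $849.42 → $36,242.10; payment $7,674.60; balance $28,567.50
Quarter 4: opening $28,567.50; interest $685.62 → $29,253.12; payment $7,674.60; balance $21,578.52
Quarter 5: opening $21,578.52; interest $517.88 → $22,096.40; payment $7,674.60; balance $14,421.80
Quarter 6: opening $14,421.80; interest $346.12 → $14,767.92; payment $7,674.60; balance $7,093.32
Quarter 7: opening $7,093.32; interest $170.24 → $7,263.56; payment $7,263.56; balance $0.00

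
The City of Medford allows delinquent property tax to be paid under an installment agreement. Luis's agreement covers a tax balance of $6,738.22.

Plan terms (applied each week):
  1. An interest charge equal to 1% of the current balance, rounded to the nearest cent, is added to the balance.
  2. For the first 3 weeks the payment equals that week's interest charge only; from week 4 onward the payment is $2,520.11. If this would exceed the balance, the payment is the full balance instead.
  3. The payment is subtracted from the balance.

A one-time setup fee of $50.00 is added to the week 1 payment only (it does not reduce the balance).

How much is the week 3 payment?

Week 1: $6,738.22 +$67.38 interest = $6,805.60; pay $67.38 (+ $50.00 fee) → $6,738.22
Week 2: $6,738.22 +$67.38 interest = $6,805.60; pay $67.38 → $6,738.22
Week 3: $6,738.22 +$67.38 interest = $6,805.60; pay $67.38 → $6,738.22

$67.38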